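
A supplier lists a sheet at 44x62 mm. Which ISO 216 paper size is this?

B9 (44 × 62 mm)

Aspect ratio 62/44 ≈ 1.409 — close to the ISO √2 ≈ 1.414.
In the B-series (B0 = 1000 × 1414 mm): B9 = 44 × 62 mm.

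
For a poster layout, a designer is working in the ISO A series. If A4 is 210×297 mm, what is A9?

37 × 52 mm

A5: ⌊297/2⌋ × 210 = 148 × 210 mm
A6: ⌊210/2⌋ × 148 = 105 × 148 mm
A7: ⌊148/2⌋ × 105 = 74 × 105 mm
A8: ⌊105/2⌋ × 74 = 52 × 74 mm
A9: ⌊74/2⌋ × 52 = 37 × 52 mm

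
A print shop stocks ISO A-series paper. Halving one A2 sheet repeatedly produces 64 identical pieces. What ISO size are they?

64 = 2^6, so 6 halving steps.
A2 → A3 → … → A8 after 6 steps.

A8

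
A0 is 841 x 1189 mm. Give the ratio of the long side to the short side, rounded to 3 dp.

1189 / 841 = 1.414
Matches √2 ≈ 1.414 — the ISO 216 defining ratio.

1.414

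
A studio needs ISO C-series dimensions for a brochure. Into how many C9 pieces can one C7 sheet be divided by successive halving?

C7 = 81 × 114 mm; C9 = 40 × 57 mm.
Each halving step doubles the count; 2 steps from C7 to C9.
2^2 = 4.

4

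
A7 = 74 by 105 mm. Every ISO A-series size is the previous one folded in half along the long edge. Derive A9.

A8: ⌊105/2⌋ × 74 = 52 × 74 mm
A9: ⌊74/2⌋ × 52 = 37 × 52 mm

37 × 52 mm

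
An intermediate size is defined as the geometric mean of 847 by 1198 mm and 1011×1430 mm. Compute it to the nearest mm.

925 × 1309 mm

Short side: √(847 · 1011) = √856317 ≈ 925.4 → 925 mm
Long side: √(1198 · 1430) = √1713140 ≈ 1308.9 → 1309 mm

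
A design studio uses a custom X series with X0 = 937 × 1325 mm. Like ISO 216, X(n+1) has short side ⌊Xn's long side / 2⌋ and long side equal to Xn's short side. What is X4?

X1: ⌊1325/2⌋ × 937 = 662 × 937 mm
X2: ⌊937/2⌋ × 662 = 468 × 662 mm
X3: ⌊662/2⌋ × 468 = 331 × 468 mm
X4: ⌊468/2⌋ × 331 = 234 × 331 mm

234 × 331 mm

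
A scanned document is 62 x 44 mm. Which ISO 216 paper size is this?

B9 (44 × 62 mm)

Aspect ratio 62/44 ≈ 1.409 — close to the ISO √2 ≈ 1.414.
In the B-series (B0 = 1000 × 1414 mm): B9 = 44 × 62 mm.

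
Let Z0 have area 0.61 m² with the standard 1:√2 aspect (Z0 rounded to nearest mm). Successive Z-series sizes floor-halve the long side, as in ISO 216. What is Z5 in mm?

116 × 164 mm

Let Z0's short side be w mm. w · w√2 = 0.61 m² = 610,000 mm², so w ≈ 656.8 mm and w√2 ≈ 928.8 mm → Z0 = 657 × 929 mm.
Z1: ⌊929/2⌋ × 657 = 464 × 657 mm
Z2: ⌊657/2⌋ × 464 = 328 × 464 mm
Z3: ⌊464/2⌋ × 328 = 232 × 328 mm
Z4: ⌊328/2⌋ × 232 = 164 × 232 mm
Z5: ⌊232/2⌋ × 164 = 116 × 164 mm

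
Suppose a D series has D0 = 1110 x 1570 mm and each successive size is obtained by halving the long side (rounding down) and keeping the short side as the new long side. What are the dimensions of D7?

D1 = 785 × 1110 mm (from D0 by 1 halving).
D2: ⌊1110/2⌋ × 785 = 555 × 785 mm
D3: ⌊785/2⌋ × 555 = 392 × 555 mm
D4: ⌊555/2⌋ × 392 = 277 × 392 mm
D5: ⌊392/2⌋ × 277 = 196 × 277 mm
D6: ⌊277/2⌋ × 196 = 138 × 196 mm
D7: ⌊196/2⌋ × 138 = 98 × 138 mm

98 × 138 mm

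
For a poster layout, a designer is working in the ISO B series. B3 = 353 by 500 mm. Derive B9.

B4: ⌊500/2⌋ × 353 = 250 × 353 mm
B5: ⌊353/2⌋ × 250 = 176 × 250 mm
B6: ⌊250/2⌋ × 176 = 125 × 176 mm
B7: ⌊176/2⌋ × 125 = 88 × 125 mm
B8: ⌊125/2⌋ × 88 = 62 × 88 mm
B9: ⌊88/2⌋ × 62 = 44 × 62 mm

44 × 62 mm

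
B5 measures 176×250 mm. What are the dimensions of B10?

31 × 44 mm

B6: ⌊250/2⌋ × 176 = 125 × 176 mm
B7: ⌊176/2⌋ × 125 = 88 × 125 mm
B8: ⌊125/2⌋ × 88 = 62 × 88 mm
B9: ⌊88/2⌋ × 62 = 44 × 62 mm
B10: ⌊62/2⌋ × 44 = 31 × 44 mm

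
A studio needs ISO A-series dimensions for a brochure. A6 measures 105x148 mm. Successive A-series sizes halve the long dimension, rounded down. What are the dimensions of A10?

A7: ⌊148/2⌋ × 105 = 74 × 105 mm
A8: ⌊105/2⌋ × 74 = 52 × 74 mm
A9: ⌊74/2⌋ × 52 = 37 × 52 mm
A10: ⌊52/2⌋ × 37 = 26 × 37 mm

26 × 37 mm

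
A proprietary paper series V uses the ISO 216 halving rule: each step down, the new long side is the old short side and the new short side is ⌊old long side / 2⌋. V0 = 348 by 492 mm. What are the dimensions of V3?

123 × 174 mm

V1: ⌊492/2⌋ × 348 = 246 × 348 mm
V2: ⌊348/2⌋ × 246 = 174 × 246 mm
V3: ⌊246/2⌋ × 174 = 123 × 174 mm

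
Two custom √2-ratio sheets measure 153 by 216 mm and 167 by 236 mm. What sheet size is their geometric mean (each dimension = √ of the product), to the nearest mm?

160 × 226 mm

Short side: √(153 · 167) = √25551 ≈ 159.8 → 160 mm
Long side: √(216 · 236) = √50976 ≈ 225.8 → 226 mm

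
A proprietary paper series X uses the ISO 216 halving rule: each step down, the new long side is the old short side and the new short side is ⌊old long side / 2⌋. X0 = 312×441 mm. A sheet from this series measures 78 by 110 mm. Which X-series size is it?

X4

X0: 312 × 441 mm
X1: 220 × 312 mm
X2: 156 × 220 mm
X3: 110 × 156 mm
X4: 78 × 110 mm
X5: 55 × 78 mm
→ matches X4.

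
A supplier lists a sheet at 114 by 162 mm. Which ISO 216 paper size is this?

C6 (114 × 162 mm)

Aspect ratio 162/114 ≈ 1.421 — close to the ISO √2 ≈ 1.414.
In the C-series (envelope sizes, between A and B): C6 = 114 × 162 mm.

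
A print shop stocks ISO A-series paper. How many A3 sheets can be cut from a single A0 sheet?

8

Each ISO step halves the sheet: 1 × A0 → 2 × A1 → 4 × A2 → 8 × A3
From A0 to A3 is 3 halving steps: 2^3 = 8.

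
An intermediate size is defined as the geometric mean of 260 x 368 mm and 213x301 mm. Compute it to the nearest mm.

235 × 333 mm

Short side: √(260 · 213) = √55380 ≈ 235.3 → 235 mm
Long side: √(368 · 301) = √110768 ≈ 332.8 → 333 mm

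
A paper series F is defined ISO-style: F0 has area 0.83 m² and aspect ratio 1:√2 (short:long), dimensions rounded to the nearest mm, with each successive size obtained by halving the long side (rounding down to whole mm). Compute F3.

Let F0's short side be w mm. w · w√2 = 0.83 m² = 830,000 mm², so w ≈ 766.1 mm and w√2 ≈ 1083.4 mm → F0 = 766 × 1083 mm.
F1: ⌊1083/2⌋ × 766 = 541 × 766 mm
F2: ⌊766/2⌋ × 541 = 383 × 541 mm
F3: ⌊541/2⌋ × 383 = 270 × 383 mm

270 × 383 mm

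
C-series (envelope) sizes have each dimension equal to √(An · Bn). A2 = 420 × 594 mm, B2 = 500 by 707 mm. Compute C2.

458 × 648 mm

Short side: √(420 · 500) = √210000 ≈ 458.3 → 458 mm
Long side: √(594 · 707) = √419958 ≈ 648.0 → 648 mm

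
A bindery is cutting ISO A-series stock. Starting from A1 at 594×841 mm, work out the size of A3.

A2: ⌊841/2⌋ × 594 = 420 × 594 mm
A3: ⌊594/2⌋ × 420 = 297 × 420 mm

297 × 420 mm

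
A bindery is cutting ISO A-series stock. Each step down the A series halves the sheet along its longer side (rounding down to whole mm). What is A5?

148 × 210 mm

A0 = 841 × 1189 mm (A0 has area 1 m², aspect 1:√2).
A1: ⌊1189/2⌋ × 841 = 594 × 841 mm
A2: ⌊841/2⌋ × 594 = 420 × 594 mm
A3: ⌊594/2⌋ × 420 = 297 × 420 mm
A4: ⌊420/2⌋ × 297 = 210 × 297 mm
A5: ⌊297/2⌋ × 210 = 148 × 210 mm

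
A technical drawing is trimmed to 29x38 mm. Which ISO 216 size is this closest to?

Aspect ratio 38/29 ≈ 1.310 (ISO target is √2 ≈ 1.414).
In the C-series (envelope sizes, between A and B): C10 = 28 × 40 mm.
Off by 3 mm total — nearest standard size.

C10 (28 × 40 mm)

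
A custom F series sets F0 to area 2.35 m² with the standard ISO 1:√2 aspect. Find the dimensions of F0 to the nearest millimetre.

Let the short side be w mm. Then w · w√2 = 2.35 m² = 2,350,000 mm².
w² = 2,350,000/√2, so w ≈ 1289.1 mm; long side = w√2 ≈ 1823.0 mm.

1289 × 1823 mm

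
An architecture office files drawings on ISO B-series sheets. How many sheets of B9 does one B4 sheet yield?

32

Each ISO step halves the sheet: 1 × B4 → 2 × B5 → 4 × B6 → 8 × B7 → …
From B4 to B9 is 5 halving steps: 2^5 = 32.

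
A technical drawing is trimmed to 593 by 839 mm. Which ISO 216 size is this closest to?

A1 (594 × 841 mm)

Aspect ratio 839/593 ≈ 1.415 — close to the ISO √2 ≈ 1.414.
In the A-series (A0 area = 1 m²): A1 = 594 × 841 mm.
Off by 3 mm total — nearest standard size.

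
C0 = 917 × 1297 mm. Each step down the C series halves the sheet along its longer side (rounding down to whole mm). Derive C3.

C1: ⌊1297/2⌋ × 917 = 648 × 917 mm
C2: ⌊917/2⌋ × 648 = 458 × 648 mm
C3: ⌊648/2⌋ × 458 = 324 × 458 mm

324 × 458 mm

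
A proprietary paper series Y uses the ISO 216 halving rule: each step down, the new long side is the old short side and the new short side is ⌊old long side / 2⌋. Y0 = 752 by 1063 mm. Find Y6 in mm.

Y1 = 531 × 752 mm (from Y0 by 1 halving).
Y2: ⌊752/2⌋ × 531 = 376 × 531 mm
Y3: ⌊531/2⌋ × 376 = 265 × 376 mm
Y4: ⌊376/2⌋ × 265 = 188 × 265 mm
Y5: ⌊265/2⌋ × 188 = 132 × 188 mm
Y6: ⌊188/2⌋ × 132 = 94 × 132 mm

94 × 132 mm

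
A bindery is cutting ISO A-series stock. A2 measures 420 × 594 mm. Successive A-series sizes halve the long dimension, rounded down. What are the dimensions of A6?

A3: ⌊594/2⌋ × 420 = 297 × 420 mm
A4: ⌊420/2⌋ × 297 = 210 × 297 mm
A5: ⌊297/2⌋ × 210 = 148 × 210 mm
A6: ⌊210/2⌋ × 148 = 105 × 148 mm

105 × 148 mm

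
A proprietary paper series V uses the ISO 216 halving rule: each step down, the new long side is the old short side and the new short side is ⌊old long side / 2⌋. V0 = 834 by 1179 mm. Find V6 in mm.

104 × 147 mm

V1: ⌊1179/2⌋ × 834 = 589 × 834 mm
V2: ⌊834/2⌋ × 589 = 417 × 589 mm
V3: ⌊589/2⌋ × 417 = 294 × 417 mm
V4: ⌊417/2⌋ × 294 = 208 × 294 mm
V5: ⌊294/2⌋ × 208 = 147 × 208 mm
V6: ⌊208/2⌋ × 147 = 104 × 147 mm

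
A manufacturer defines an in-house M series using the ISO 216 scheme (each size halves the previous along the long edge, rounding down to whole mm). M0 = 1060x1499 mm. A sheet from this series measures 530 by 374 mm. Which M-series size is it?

M0: 1060 × 1499 mm
M1: 749 × 1060 mm
M2: 530 × 749 mm
M3: 374 × 530 mm
M4: 265 × 374 mm
→ matches M3.

M3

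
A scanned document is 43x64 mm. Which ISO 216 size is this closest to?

Aspect ratio 64/43 ≈ 1.488 (ISO target is √2 ≈ 1.414).
In the B-series (B0 = 1000 × 1414 mm): B9 = 44 × 62 mm.
Off by 3 mm total — nearest standard size.

B9 (44 × 62 mm)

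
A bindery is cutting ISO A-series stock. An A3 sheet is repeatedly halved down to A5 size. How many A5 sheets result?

4

Each ISO step halves the sheet: 1 × A3 → 2 × A4 → 4 × A5
From A3 to A5 is 2 halving steps: 2^2 = 4.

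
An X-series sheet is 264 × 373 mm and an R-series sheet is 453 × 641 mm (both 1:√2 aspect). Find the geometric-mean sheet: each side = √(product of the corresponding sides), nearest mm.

346 × 489 mm

Short side: √(264 · 453) = √119592 ≈ 345.8 → 346 mm
Long side: √(373 · 641) = √239093 ≈ 489.0 → 489 mm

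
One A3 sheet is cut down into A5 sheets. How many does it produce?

Each ISO step halves the sheet: 1 × A3 → 2 × A4 → 4 × A5
From A3 to A5 is 2 halving steps: 2^2 = 4.

4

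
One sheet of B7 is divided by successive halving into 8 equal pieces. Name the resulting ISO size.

8 = 2^3, so 3 halving steps.
B7 → B8 → … → B10 after 3 steps.

B10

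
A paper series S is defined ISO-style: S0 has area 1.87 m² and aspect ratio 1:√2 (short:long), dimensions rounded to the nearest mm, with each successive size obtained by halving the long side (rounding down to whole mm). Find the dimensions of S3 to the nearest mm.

406 × 575 mm

Let S0's short side be w mm. w · w√2 = 1.87 m² = 1,870,000 mm², so w ≈ 1149.9 mm and w√2 ≈ 1626.2 mm → S0 = 1150 × 1626 mm.
S1: ⌊1626/2⌋ × 1150 = 813 × 1150 mm
S2: ⌊1150/2⌋ × 813 = 575 × 813 mm
S3: ⌊813/2⌋ × 575 = 406 × 575 mm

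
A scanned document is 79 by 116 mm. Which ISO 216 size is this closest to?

Aspect ratio 116/79 ≈ 1.468 (ISO target is √2 ≈ 1.414).
In the C-series (envelope sizes, between A and B): C7 = 81 × 114 mm.
Off by 4 mm total — nearest standard size.

C7 (81 × 114 mm)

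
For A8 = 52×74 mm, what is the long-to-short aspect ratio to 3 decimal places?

1.423

74 / 52 = 1.423
ISO 216 targets √2 ≈ 1.414; the +0.009 deviation is from mm rounding.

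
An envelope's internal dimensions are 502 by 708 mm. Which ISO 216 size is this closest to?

B2 (500 × 707 mm)

Aspect ratio 708/502 ≈ 1.410 — close to the ISO √2 ≈ 1.414.
In the B-series (B0 = 1000 × 1414 mm): B2 = 500 × 707 mm.
Off by 3 mm total — nearest standard size.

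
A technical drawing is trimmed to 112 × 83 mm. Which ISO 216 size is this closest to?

Aspect ratio 112/83 ≈ 1.349 (ISO target is √2 ≈ 1.414).
In the C-series (envelope sizes, between A and B): C7 = 81 × 114 mm.
Off by 4 mm total — nearest standard size.

C7 (81 × 114 mm)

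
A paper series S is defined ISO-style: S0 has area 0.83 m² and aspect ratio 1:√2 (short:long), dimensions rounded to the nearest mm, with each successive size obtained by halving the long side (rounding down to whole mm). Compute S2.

Let S0's short side be w mm. w · w√2 = 0.83 m² = 830,000 mm², so w ≈ 766.1 mm and w√2 ≈ 1083.4 mm → S0 = 766 × 1083 mm.
S1: ⌊1083/2⌋ × 766 = 541 × 766 mm
S2: ⌊766/2⌋ × 541 = 383 × 541 mm

383 × 541 mm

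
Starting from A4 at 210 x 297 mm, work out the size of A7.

A5: ⌊297/2⌋ × 210 = 148 × 210 mm
A6: ⌊210/2⌋ × 148 = 105 × 148 mm
A7: ⌊148/2⌋ × 105 = 74 × 105 mm

74 × 105 mm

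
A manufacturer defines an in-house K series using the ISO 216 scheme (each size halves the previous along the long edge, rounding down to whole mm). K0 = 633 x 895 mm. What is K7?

K1 = 447 × 633 mm (from K0 by 1 halving).
K2: ⌊633/2⌋ × 447 = 316 × 447 mm
K3: ⌊447/2⌋ × 316 = 223 × 316 mm
K4: ⌊316/2⌋ × 223 = 158 × 223 mm
K5: ⌊223/2⌋ × 158 = 111 × 158 mm
K6: ⌊158/2⌋ × 111 = 79 × 111 mm
K7: ⌊111/2⌋ × 79 = 55 × 79 mm

55 × 79 mm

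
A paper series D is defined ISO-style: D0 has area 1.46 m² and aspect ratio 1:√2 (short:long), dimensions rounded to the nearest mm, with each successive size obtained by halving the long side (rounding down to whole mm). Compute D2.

Let D0's short side be w mm. w · w√2 = 1.46 m² = 1,460,000 mm², so w ≈ 1016.1 mm and w√2 ≈ 1436.9 mm → D0 = 1016 × 1437 mm.
D1: ⌊1437/2⌋ × 1016 = 718 × 1016 mm
D2: ⌊1016/2⌋ × 718 = 508 × 718 mm

508 × 718 mm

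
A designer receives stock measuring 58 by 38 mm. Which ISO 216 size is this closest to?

C9 (40 × 57 mm)

Aspect ratio 58/38 ≈ 1.526 (ISO target is √2 ≈ 1.414).
In the C-series (envelope sizes, between A and B): C9 = 40 × 57 mm.
Off by 3 mm total — nearest standard size.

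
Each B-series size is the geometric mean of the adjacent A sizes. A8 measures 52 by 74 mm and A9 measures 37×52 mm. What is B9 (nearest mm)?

44 × 62 mm

Short side: √(52 · 37) = √1924 ≈ 43.9 → 44 mm
Long side: √(74 · 52) = √3848 ≈ 62.0 → 62 mm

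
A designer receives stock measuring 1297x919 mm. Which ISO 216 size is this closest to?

Aspect ratio 1297/919 ≈ 1.411 — close to the ISO √2 ≈ 1.414.
In the C-series (envelope sizes, between A and B): C0 = 917 × 1297 mm.
Off by 2 mm total — nearest standard size.

C0 (917 × 1297 mm)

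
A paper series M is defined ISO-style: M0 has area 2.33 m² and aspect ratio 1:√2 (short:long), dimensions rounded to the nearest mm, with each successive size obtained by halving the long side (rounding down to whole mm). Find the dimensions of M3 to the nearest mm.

Let M0's short side be w mm. w · w√2 = 2.33 m² = 2,330,000 mm², so w ≈ 1283.6 mm and w√2 ≈ 1815.2 mm → M0 = 1284 × 1815 mm.
M1: ⌊1815/2⌋ × 1284 = 907 × 1284 mm
M2: ⌊1284/2⌋ × 907 = 642 × 907 mm
M3: ⌊907/2⌋ × 642 = 453 × 642 mm

453 × 642 mm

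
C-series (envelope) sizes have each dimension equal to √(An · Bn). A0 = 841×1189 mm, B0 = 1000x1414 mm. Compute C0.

917 × 1297 mm

Short side: √(841 · 1000) = √841000 ≈ 917.1 → 917 mm
Long side: √(1189 · 1414) = √1681246 ≈ 1296.6 → 1297 mm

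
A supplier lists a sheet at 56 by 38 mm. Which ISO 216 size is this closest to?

C9 (40 × 57 mm)

Aspect ratio 56/38 ≈ 1.474 (ISO target is √2 ≈ 1.414).
In the C-series (envelope sizes, between A and B): C9 = 40 × 57 mm.
Off by 3 mm total — nearest standard size.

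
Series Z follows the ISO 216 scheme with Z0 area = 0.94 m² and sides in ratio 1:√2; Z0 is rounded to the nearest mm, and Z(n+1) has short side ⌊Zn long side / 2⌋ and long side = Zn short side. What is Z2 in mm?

407 × 576 mm

Let Z0's short side be w mm. w · w√2 = 0.94 m² = 940,000 mm², so w ≈ 815.3 mm and w√2 ≈ 1153.0 mm → Z0 = 815 × 1153 mm.
Z1: ⌊1153/2⌋ × 815 = 576 × 815 mm
Z2: ⌊815/2⌋ × 576 = 407 × 576 mm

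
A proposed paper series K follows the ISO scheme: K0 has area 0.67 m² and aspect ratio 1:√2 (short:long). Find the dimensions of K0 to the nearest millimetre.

688 × 973 mm

Let the short side be w mm. Then w · w√2 = 0.67 m² = 670,000 mm².
w² = 670,000/√2, so w ≈ 688.3 mm; long side = w√2 ≈ 973.4 mm.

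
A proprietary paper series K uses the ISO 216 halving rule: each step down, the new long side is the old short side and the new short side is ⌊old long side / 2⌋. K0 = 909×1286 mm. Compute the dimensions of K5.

160 × 227 mm

K1: ⌊1286/2⌋ × 909 = 643 × 909 mm
K2: ⌊909/2⌋ × 643 = 454 × 643 mm
K3: ⌊643/2⌋ × 454 = 321 × 454 mm
K4: ⌊454/2⌋ × 321 = 227 × 321 mm
K5: ⌊321/2⌋ × 227 = 160 × 227 mm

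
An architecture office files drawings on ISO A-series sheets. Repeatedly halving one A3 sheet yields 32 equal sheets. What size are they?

A8

32 = 2^5, so 5 halving steps.
A3 → A4 → … → A8 after 5 steps.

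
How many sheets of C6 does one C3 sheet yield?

C3 = 324 × 458 mm; C6 = 114 × 162 mm.
Each halving step doubles the count; 3 steps from C3 to C6.
2^3 = 8.

8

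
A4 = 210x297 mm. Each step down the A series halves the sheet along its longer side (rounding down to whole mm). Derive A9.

37 × 52 mm

A5: ⌊297/2⌋ × 210 = 148 × 210 mm
A6: ⌊210/2⌋ × 148 = 105 × 148 mm
A7: ⌊148/2⌋ × 105 = 74 × 105 mm
A8: ⌊105/2⌋ × 74 = 52 × 74 mm
A9: ⌊74/2⌋ × 52 = 37 × 52 mm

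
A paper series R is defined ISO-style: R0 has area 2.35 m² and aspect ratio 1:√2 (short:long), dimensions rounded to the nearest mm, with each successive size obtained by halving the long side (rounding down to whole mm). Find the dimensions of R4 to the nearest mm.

322 × 455 mm

Let R0's short side be w mm. w · w√2 = 2.35 m² = 2,350,000 mm², so w ≈ 1289.1 mm and w√2 ≈ 1823.0 mm → R0 = 1289 × 1823 mm.
R1: ⌊1823/2⌋ × 1289 = 911 × 1289 mm
R2: ⌊1289/2⌋ × 911 = 644 × 911 mm
R3: ⌊911/2⌋ × 644 = 455 × 644 mm
R4: ⌊644/2⌋ × 455 = 322 × 455 mm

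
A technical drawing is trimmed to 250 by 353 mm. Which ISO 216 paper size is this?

Aspect ratio 353/250 ≈ 1.412 — close to the ISO √2 ≈ 1.414.
In the B-series (B0 = 1000 × 1414 mm): B4 = 250 × 353 mm.

B4 (250 × 353 mm)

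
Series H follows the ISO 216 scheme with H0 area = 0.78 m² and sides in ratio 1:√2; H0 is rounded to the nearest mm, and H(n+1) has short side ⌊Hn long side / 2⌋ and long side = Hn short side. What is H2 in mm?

371 × 525 mm

Let H0's short side be w mm. w · w√2 = 0.78 m² = 780,000 mm², so w ≈ 742.7 mm and w√2 ≈ 1050.3 mm → H0 = 743 × 1050 mm.
H1: ⌊1050/2⌋ × 743 = 525 × 743 mm
H2: ⌊743/2⌋ × 525 = 371 × 525 mm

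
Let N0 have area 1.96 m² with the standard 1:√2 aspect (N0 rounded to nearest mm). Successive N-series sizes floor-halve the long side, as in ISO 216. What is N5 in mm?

Let N0's short side be w mm. w · w√2 = 1.96 m² = 1,960,000 mm², so w ≈ 1177.3 mm and w√2 ≈ 1664.9 mm → N0 = 1177 × 1665 mm.
N1: ⌊1665/2⌋ × 1177 = 832 × 1177 mm
N2: ⌊1177/2⌋ × 832 = 588 × 832 mm
N3: ⌊832/2⌋ × 588 = 416 × 588 mm
N4: ⌊588/2⌋ × 416 = 294 × 416 mm
N5: ⌊416/2⌋ × 294 = 208 × 294 mm

208 × 294 mm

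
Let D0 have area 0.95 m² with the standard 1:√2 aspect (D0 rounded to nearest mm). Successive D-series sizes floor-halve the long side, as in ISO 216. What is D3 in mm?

289 × 410 mm

Let D0's short side be w mm. w · w√2 = 0.95 m² = 950,000 mm², so w ≈ 819.6 mm and w√2 ≈ 1159.1 mm → D0 = 820 × 1159 mm.
D1: ⌊1159/2⌋ × 820 = 579 × 820 mm
D2: ⌊820/2⌋ × 579 = 410 × 579 mm
D3: ⌊579/2⌋ × 410 = 289 × 410 mm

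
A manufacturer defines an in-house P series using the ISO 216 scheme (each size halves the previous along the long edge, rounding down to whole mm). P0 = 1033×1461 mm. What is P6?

P1: ⌊1461/2⌋ × 1033 = 730 × 1033 mm
P2: ⌊1033/2⌋ × 730 = 516 × 730 mm
P3: ⌊730/2⌋ × 516 = 365 × 516 mm
P4: ⌊516/2⌋ × 365 = 258 × 365 mm
P5: ⌊365/2⌋ × 258 = 182 × 258 mm
P6: ⌊258/2⌋ × 182 = 129 × 182 mm

129 × 182 mm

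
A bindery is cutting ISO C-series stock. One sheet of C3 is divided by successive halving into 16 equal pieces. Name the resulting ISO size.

16 = 2^4, so 4 halving steps.
C3 → C4 → … → C7 after 4 steps.

C7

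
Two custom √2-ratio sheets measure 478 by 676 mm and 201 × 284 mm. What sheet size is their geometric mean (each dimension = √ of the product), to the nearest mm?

310 × 438 mm

Short side: √(478 · 201) = √96078 ≈ 310.0 → 310 mm
Long side: √(676 · 284) = √191984 ≈ 438.2 → 438 mm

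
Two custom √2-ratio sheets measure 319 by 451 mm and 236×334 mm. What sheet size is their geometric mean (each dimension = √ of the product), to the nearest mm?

Short side: √(319 · 236) = √75284 ≈ 274.4 → 274 mm
Long side: √(451 · 334) = √150634 ≈ 388.1 → 388 mm

274 × 388 mm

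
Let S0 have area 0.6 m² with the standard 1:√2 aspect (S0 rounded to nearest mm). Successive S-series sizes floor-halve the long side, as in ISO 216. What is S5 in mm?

Let S0's short side be w mm. w · w√2 = 0.6 m² = 600,000 mm², so w ≈ 651.4 mm and w√2 ≈ 921.2 mm → S0 = 651 × 921 mm.
S1: ⌊921/2⌋ × 651 = 460 × 651 mm
S2: ⌊651/2⌋ × 460 = 325 × 460 mm
S3: ⌊460/2⌋ × 325 = 230 × 325 mm
S4: ⌊325/2⌋ × 230 = 162 × 230 mm
S5: ⌊230/2⌋ × 162 = 115 × 162 mm

115 × 162 mm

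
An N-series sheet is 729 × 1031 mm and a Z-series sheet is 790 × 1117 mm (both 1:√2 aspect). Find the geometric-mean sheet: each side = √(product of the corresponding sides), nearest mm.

Short side: √(729 · 790) = √575910 ≈ 758.9 → 759 mm
Long side: √(1031 · 1117) = √1151627 ≈ 1073.1 → 1073 mm

759 × 1073 mm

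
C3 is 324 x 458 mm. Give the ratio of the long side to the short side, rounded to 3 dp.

458 / 324 = 1.414
Matches √2 ≈ 1.414 — the ISO 216 defining ratio.

1.414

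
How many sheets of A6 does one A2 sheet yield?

A2 = 420 × 594 mm; A6 = 105 × 148 mm.
Each halving step doubles the count; 4 steps from A2 to A6.
2^4 = 16.

16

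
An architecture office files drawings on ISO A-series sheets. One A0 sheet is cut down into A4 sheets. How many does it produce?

16

Each ISO step halves the sheet: 1 × A0 → 2 × A1 → 4 × A2 → 8 × A3 → …
From A0 to A4 is 4 halving steps: 2^4 = 16.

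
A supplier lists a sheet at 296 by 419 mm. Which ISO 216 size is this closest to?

Aspect ratio 419/296 ≈ 1.416 — close to the ISO √2 ≈ 1.414.
In the A-series (A0 area = 1 m²): A3 = 297 × 420 mm.
Off by 2 mm total — nearest standard size.

A3 (297 × 420 mm)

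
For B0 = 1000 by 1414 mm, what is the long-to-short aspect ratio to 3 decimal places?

1.414

1414 / 1000 = 1.414
Matches √2 ≈ 1.414 — the ISO 216 defining ratio.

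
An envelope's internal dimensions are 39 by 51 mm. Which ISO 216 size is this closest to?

A9 (37 × 52 mm)

Aspect ratio 51/39 ≈ 1.308 (ISO target is √2 ≈ 1.414).
In the A-series (A0 area = 1 m²): A9 = 37 × 52 mm.
Off by 3 mm total — nearest standard size.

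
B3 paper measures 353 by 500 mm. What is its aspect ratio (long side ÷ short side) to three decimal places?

500 / 353 = 1.416
ISO 216 targets √2 ≈ 1.414; the +0.002 deviation is from mm rounding.

1.416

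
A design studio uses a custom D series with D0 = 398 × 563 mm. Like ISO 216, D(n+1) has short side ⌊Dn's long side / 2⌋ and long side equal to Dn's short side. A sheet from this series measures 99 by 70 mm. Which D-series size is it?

D0: 398 × 563 mm
D1: 281 × 398 mm
D2: 199 × 281 mm
D3: 140 × 199 mm
D4: 99 × 140 mm
D5: 70 × 99 mm
D6: 49 × 70 mm
→ matches D5.

D5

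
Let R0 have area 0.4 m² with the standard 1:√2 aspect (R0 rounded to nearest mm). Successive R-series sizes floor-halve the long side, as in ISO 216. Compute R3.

188 × 266 mm

Let R0's short side be w mm. w · w√2 = 0.4 m² = 400,000 mm², so w ≈ 531.8 mm and w√2 ≈ 752.1 mm → R0 = 532 × 752 mm.
R1: ⌊752/2⌋ × 532 = 376 × 532 mm
R2: ⌊532/2⌋ × 376 = 266 × 376 mm
R3: ⌊376/2⌋ × 266 = 188 × 266 mm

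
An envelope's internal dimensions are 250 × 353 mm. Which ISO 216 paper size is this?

Aspect ratio 353/250 ≈ 1.412 — close to the ISO √2 ≈ 1.414.
In the B-series (B0 = 1000 × 1414 mm): B4 = 250 × 353 mm.

B4 (250 × 353 mm)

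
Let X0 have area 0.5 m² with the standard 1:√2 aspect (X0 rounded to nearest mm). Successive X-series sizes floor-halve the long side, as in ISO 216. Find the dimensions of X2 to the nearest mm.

Let X0's short side be w mm. w · w√2 = 0.5 m² = 500,000 mm², so w ≈ 594.6 mm and w√2 ≈ 840.9 mm → X0 = 595 × 841 mm.
X1: ⌊841/2⌋ × 595 = 420 × 595 mm
X2: ⌊595/2⌋ × 420 = 297 × 420 mm

297 × 420 mm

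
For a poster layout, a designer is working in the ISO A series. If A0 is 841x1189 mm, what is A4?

A1: ⌊1189/2⌋ × 841 = 594 × 841 mm
A2: ⌊841/2⌋ × 594 = 420 × 594 mm
A3: ⌊594/2⌋ × 420 = 297 × 420 mm
A4: ⌊420/2⌋ × 297 = 210 × 297 mm

210 × 297 mm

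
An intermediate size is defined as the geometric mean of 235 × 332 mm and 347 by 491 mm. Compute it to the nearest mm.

286 × 404 mm

Short side: √(235 · 347) = √81545 ≈ 285.6 → 286 mm
Long side: √(332 · 491) = √163012 ≈ 403.7 → 404 mm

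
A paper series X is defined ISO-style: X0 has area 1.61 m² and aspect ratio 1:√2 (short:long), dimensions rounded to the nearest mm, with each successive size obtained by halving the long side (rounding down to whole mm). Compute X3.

Let X0's short side be w mm. w · w√2 = 1.61 m² = 1,610,000 mm², so w ≈ 1067.0 mm and w√2 ≈ 1508.9 mm → X0 = 1067 × 1509 mm.
X1: ⌊1509/2⌋ × 1067 = 754 × 1067 mm
X2: ⌊1067/2⌋ × 754 = 533 × 754 mm
X3: ⌊754/2⌋ × 533 = 377 × 533 mm

377 × 533 mm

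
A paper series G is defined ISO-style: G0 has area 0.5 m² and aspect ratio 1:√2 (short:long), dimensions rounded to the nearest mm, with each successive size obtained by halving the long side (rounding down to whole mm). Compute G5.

105 × 148 mm

Let G0's short side be w mm. w · w√2 = 0.5 m² = 500,000 mm², so w ≈ 594.6 mm and w√2 ≈ 840.9 mm → G0 = 595 × 841 mm.
G1: ⌊841/2⌋ × 595 = 420 × 595 mm
G2: ⌊595/2⌋ × 420 = 297 × 420 mm
G3: ⌊420/2⌋ × 297 = 210 × 297 mm
G4: ⌊297/2⌋ × 210 = 148 × 210 mm
G5: ⌊210/2⌋ × 148 = 105 × 148 mm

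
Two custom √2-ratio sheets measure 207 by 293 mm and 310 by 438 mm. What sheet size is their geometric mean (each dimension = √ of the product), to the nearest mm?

253 × 358 mm

Short side: √(207 · 310) = √64170 ≈ 253.3 → 253 mm
Long side: √(293 · 438) = √128334 ≈ 358.2 → 358 mm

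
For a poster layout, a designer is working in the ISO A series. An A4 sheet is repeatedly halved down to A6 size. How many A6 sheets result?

Each ISO step halves the sheet: 1 × A4 → 2 × A5 → 4 × A6
From A4 to A6 is 2 halving steps: 2^2 = 4.

4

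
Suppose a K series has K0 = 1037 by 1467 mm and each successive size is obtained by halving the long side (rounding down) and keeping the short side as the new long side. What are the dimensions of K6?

129 × 183 mm

K1: ⌊1467/2⌋ × 1037 = 733 × 1037 mm
K2: ⌊1037/2⌋ × 733 = 518 × 733 mm
K3: ⌊733/2⌋ × 518 = 366 × 518 mm
K4: ⌊518/2⌋ × 366 = 259 × 366 mm
K5: ⌊366/2⌋ × 259 = 183 × 259 mm
K6: ⌊259/2⌋ × 183 = 129 × 183 mm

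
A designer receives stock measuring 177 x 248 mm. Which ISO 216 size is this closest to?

Aspect ratio 248/177 ≈ 1.401 — close to the ISO √2 ≈ 1.414.
In the B-series (B0 = 1000 × 1414 mm): B5 = 176 × 250 mm.
Off by 3 mm total — nearest standard size.

B5 (176 × 250 mm)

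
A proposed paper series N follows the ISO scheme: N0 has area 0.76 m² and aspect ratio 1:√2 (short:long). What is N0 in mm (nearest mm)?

Let the short side be w mm. Then w · w√2 = 0.76 m² = 760,000 mm².
w² = 760,000/√2, so w ≈ 733.1 mm; long side = w√2 ≈ 1036.7 mm.

733 × 1037 mm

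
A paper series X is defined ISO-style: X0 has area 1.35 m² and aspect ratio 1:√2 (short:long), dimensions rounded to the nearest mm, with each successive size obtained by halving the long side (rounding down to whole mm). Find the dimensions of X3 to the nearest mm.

345 × 488 mm

Let X0's short side be w mm. w · w√2 = 1.35 m² = 1,350,000 mm², so w ≈ 977.0 mm and w√2 ≈ 1381.7 mm → X0 = 977 × 1382 mm.
X1: ⌊1382/2⌋ × 977 = 691 × 977 mm
X2: ⌊977/2⌋ × 691 = 488 × 691 mm
X3: ⌊691/2⌋ × 488 = 345 × 488 mm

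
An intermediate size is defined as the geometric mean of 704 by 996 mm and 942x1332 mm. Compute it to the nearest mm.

Short side: √(704 · 942) = √663168 ≈ 814.4 → 814 mm
Long side: √(996 · 1332) = √1326672 ≈ 1151.8 → 1152 mm

814 × 1152 mm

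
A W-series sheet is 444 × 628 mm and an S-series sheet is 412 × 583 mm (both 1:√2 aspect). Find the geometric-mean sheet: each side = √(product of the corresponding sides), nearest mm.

428 × 605 mm

Short side: √(444 · 412) = √182928 ≈ 427.7 → 428 mm
Long side: √(628 · 583) = √366124 ≈ 605.1 → 605 mm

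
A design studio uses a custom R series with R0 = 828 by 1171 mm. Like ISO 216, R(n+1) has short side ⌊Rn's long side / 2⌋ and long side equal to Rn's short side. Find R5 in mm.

146 × 207 mm

R1: ⌊1171/2⌋ × 828 = 585 × 828 mm
R2: ⌊828/2⌋ × 585 = 414 × 585 mm
R3: ⌊585/2⌋ × 414 = 292 × 414 mm
R4: ⌊414/2⌋ × 292 = 207 × 292 mm
R5: ⌊292/2⌋ × 207 = 146 × 207 mm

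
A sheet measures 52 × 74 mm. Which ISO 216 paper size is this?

Aspect ratio 74/52 ≈ 1.423 — close to the ISO √2 ≈ 1.414.
In the A-series (A0 area = 1 m²): A8 = 52 × 74 mm.

A8 (52 × 74 mm)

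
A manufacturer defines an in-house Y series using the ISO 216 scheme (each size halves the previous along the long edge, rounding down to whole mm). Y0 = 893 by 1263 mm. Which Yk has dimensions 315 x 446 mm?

Y0: 893 × 1263 mm
Y1: 631 × 893 mm
Y2: 446 × 631 mm
Y3: 315 × 446 mm
Y4: 223 × 315 mm
→ matches Y3.

Y3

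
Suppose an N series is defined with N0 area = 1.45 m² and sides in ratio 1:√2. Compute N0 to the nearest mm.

Let the short side be w mm. Then w · w√2 = 1.45 m² = 1,450,000 mm².
w² = 1,450,000/√2, so w ≈ 1012.6 mm; long side = w√2 ≈ 1432.0 mm.

1013 × 1432 mm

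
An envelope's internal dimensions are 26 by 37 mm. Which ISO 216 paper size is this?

Aspect ratio 37/26 ≈ 1.423 — close to the ISO √2 ≈ 1.414.
In the A-series (A0 area = 1 m²): A10 = 26 × 37 mm.

A10 (26 × 37 mm)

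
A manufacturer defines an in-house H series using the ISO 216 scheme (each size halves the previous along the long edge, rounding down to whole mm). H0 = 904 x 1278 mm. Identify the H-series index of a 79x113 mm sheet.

H0: 904 × 1278 mm
H1: 639 × 904 mm
H2: 452 × 639 mm
H3: 319 × 452 mm
H4: 226 × 319 mm
H5: 159 × 226 mm
H6: 113 × 159 mm
H7: 79 × 113 mm
H8: 56 × 79 mm
→ matches H7.

H7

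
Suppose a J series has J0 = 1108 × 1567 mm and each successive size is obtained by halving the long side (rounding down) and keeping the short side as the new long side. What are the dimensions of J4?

277 × 391 mm

J1: ⌊1567/2⌋ × 1108 = 783 × 1108 mm
J2: ⌊1108/2⌋ × 783 = 554 × 783 mm
J3: ⌊783/2⌋ × 554 = 391 × 554 mm
J4: ⌊554/2⌋ × 391 = 277 × 391 mm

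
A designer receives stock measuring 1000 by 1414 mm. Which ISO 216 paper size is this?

Aspect ratio 1414/1000 ≈ 1.414 — close to the ISO √2 ≈ 1.414.
In the B-series (B0 = 1000 × 1414 mm): B0 = 1000 × 1414 mm.

B0 (1000 × 1414 mm)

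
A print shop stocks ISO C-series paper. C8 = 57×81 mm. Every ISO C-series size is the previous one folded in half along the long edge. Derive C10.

28 × 40 mm

C9: ⌊81/2⌋ × 57 = 40 × 57 mm
C10: ⌊57/2⌋ × 40 = 28 × 40 mm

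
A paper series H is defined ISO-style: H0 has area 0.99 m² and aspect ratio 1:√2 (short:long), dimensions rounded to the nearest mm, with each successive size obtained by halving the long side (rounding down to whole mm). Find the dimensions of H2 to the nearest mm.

Let H0's short side be w mm. w · w√2 = 0.99 m² = 990,000 mm², so w ≈ 836.7 mm and w√2 ≈ 1183.2 mm → H0 = 837 × 1183 mm.
H1: ⌊1183/2⌋ × 837 = 591 × 837 mm
H2: ⌊837/2⌋ × 591 = 418 × 591 mm

418 × 591 mm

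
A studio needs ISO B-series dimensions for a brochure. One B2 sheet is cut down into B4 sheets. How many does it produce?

Each ISO step halves the sheet: 1 × B2 → 2 × B3 → 4 × B4
From B2 to B4 is 2 halving steps: 2^2 = 4.

4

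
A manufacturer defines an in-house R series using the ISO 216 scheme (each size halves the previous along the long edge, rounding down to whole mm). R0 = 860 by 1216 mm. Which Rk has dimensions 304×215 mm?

R0: 860 × 1216 mm
R1: 608 × 860 mm
R2: 430 × 608 mm
R3: 304 × 430 mm
R4: 215 × 304 mm
R5: 152 × 215 mm
→ matches R4.

R4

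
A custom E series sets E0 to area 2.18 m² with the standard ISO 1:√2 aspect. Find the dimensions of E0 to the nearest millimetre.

Let the short side be w mm. Then w · w√2 = 2.18 m² = 2,180,000 mm².
w² = 2,180,000/√2, so w ≈ 1241.6 mm; long side = w√2 ≈ 1755.8 mm.

1242 × 1756 mm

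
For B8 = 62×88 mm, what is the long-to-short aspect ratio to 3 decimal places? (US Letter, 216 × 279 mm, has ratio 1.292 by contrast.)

88 / 62 = 1.419
ISO 216 targets √2 ≈ 1.414; the +0.005 deviation is from mm rounding.

1.419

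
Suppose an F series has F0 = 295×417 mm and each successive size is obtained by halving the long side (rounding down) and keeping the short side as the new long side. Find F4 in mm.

73 × 104 mm

F1 = 208 × 295 mm (from F0 by 1 halving).
F2: ⌊295/2⌋ × 208 = 147 × 208 mm
F3: ⌊208/2⌋ × 147 = 104 × 147 mm
F4: ⌊147/2⌋ × 104 = 73 × 104 mm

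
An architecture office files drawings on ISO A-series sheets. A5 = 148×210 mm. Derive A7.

A6: ⌊210/2⌋ × 148 = 105 × 148 mm
A7: ⌊148/2⌋ × 105 = 74 × 105 mm

74 × 105 mm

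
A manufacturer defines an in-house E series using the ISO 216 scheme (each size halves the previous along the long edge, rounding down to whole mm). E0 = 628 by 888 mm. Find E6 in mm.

E1: ⌊888/2⌋ × 628 = 444 × 628 mm
E2: ⌊628/2⌋ × 444 = 314 × 444 mm
E3: ⌊444/2⌋ × 314 = 222 × 314 mm
E4: ⌊314/2⌋ × 222 = 157 × 222 mm
E5: ⌊222/2⌋ × 157 = 111 × 157 mm
E6: ⌊157/2⌋ × 111 = 78 × 111 mm

78 × 111 mm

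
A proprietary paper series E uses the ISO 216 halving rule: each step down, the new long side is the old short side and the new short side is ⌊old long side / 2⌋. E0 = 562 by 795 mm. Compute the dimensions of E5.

E1 = 397 × 562 mm (from E0 by 1 halving).
E2: ⌊562/2⌋ × 397 = 281 × 397 mm
E3: ⌊397/2⌋ × 281 = 198 × 281 mm
E4: ⌊281/2⌋ × 198 = 140 × 198 mm
E5: ⌊198/2⌋ × 140 = 99 × 140 mm

99 × 140 mm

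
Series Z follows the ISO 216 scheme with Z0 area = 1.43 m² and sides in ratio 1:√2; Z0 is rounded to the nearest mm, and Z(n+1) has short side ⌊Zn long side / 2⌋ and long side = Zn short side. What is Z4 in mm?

251 × 355 mm

Let Z0's short side be w mm. w · w√2 = 1.43 m² = 1,430,000 mm², so w ≈ 1005.6 mm and w√2 ≈ 1422.1 mm → Z0 = 1006 × 1422 mm.
Z1: ⌊1422/2⌋ × 1006 = 711 × 1006 mm
Z2: ⌊1006/2⌋ × 711 = 503 × 711 mm
Z3: ⌊711/2⌋ × 503 = 355 × 503 mm
Z4: ⌊503/2⌋ × 355 = 251 × 355 mm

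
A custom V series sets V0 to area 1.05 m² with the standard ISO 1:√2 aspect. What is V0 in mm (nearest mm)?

Let the short side be w mm. Then w · w√2 = 1.05 m² = 1,050,000 mm².
w² = 1,050,000/√2, so w ≈ 861.7 mm; long side = w√2 ≈ 1218.6 mm.

862 × 1219 mm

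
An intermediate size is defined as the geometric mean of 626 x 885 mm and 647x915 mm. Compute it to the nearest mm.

Short side: √(626 · 647) = √405022 ≈ 636.4 → 636 mm
Long side: √(885 · 915) = √809775 ≈ 899.9 → 900 mm

636 × 900 mm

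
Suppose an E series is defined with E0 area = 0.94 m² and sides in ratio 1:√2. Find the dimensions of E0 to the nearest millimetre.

Let the short side be w mm. Then w · w√2 = 0.94 m² = 940,000 mm².
w² = 940,000/√2, so w ≈ 815.3 mm; long side = w√2 ≈ 1153.0 mm.

815 × 1153 mm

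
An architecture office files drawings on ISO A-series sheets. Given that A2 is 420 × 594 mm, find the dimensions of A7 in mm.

A3: ⌊594/2⌋ × 420 = 297 × 420 mm
A4: ⌊420/2⌋ × 297 = 210 × 297 mm
A5: ⌊297/2⌋ × 210 = 148 × 210 mm
A6: ⌊210/2⌋ × 148 = 105 × 148 mm
A7: ⌊148/2⌋ × 105 = 74 × 105 mm

74 × 105 mm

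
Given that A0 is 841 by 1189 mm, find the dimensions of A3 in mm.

297 × 420 mm

A1: ⌊1189/2⌋ × 841 = 594 × 841 mm
A2: ⌊841/2⌋ × 594 = 420 × 594 mm
A3: ⌊594/2⌋ × 420 = 297 × 420 mm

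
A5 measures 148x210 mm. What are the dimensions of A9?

A6: ⌊210/2⌋ × 148 = 105 × 148 mm
A7: ⌊148/2⌋ × 105 = 74 × 105 mm
A8: ⌊105/2⌋ × 74 = 52 × 74 mm
A9: ⌊74/2⌋ × 52 = 37 × 52 mm

37 × 52 mm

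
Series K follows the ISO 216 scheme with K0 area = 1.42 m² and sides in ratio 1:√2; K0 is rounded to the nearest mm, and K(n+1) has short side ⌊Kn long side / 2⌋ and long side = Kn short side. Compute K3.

Let K0's short side be w mm. w · w√2 = 1.42 m² = 1,420,000 mm², so w ≈ 1002.0 mm and w√2 ≈ 1417.1 mm → K0 = 1002 × 1417 mm.
K1: ⌊1417/2⌋ × 1002 = 708 × 1002 mm
K2: ⌊1002/2⌋ × 708 = 501 × 708 mm
K3: ⌊708/2⌋ × 501 = 354 × 501 mm

354 × 501 mm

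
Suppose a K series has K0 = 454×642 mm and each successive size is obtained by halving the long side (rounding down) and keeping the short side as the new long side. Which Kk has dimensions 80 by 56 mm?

K6

K0: 454 × 642 mm
K1: 321 × 454 mm
K2: 227 × 321 mm
K3: 160 × 227 mm
K4: 113 × 160 mm
K5: 80 × 113 mm
K6: 56 × 80 mm
K7: 40 × 56 mm
→ matches K6.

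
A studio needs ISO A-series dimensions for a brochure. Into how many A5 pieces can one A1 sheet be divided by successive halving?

16

Each ISO step halves the sheet: 1 × A1 → 2 × A2 → 4 × A3 → 8 × A4 → …
From A1 to A5 is 4 halving steps: 2^4 = 16.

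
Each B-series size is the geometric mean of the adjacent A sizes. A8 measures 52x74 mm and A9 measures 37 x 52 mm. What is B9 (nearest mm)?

Short side: √(52 · 37) = √1924 ≈ 43.9 → 44 mm
Long side: √(74 · 52) = √3848 ≈ 62.0 → 62 mm

44 × 62 mm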